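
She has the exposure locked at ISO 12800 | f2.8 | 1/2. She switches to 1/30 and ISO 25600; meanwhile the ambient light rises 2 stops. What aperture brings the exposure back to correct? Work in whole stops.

Scene light: 2 stops brighter.
Shutter speed: 1/2 → 1/4 → 1/8 → 1/15 → 1/30 — 4 stops shorter (darker).
ISO: 12800 → 25600 — 1 stop raised (brighter).
Net so far: 1 stop darker. Aperture: f/2.8 → f/2.

f/2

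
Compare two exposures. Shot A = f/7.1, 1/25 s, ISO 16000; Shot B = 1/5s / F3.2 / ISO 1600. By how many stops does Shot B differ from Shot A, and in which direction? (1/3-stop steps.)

1 1/3 stops brighter

Aperture: f/7.1 → f/6.3 → f/5.6 → f/5 → f/4.5 → f/4 → f/3.5 → f/3.2 — 2 1/3 stops opened up (brighter).
Shutter speed: 1/25 → 1/20 → 1/15 → 1/13 → 1/10 → 1/8 → 1/6 → 1/5 — 2 1/3 stops slower (brighter).
ISO: 16000 → 12800 → 10000 → 8000 → 6400 → 5000 → 4000 → 3200 → 2500 → 2000 → 1600 — 3 1/3 stops lower (darker).
Net: +2 1/3 +2 1/3 −3 1/3 = +1 1/3 stops.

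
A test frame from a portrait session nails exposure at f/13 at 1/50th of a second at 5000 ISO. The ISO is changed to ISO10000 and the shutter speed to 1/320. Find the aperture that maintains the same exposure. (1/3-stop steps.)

f/7.1

ISO: 5000 → 6400 → 8000 → 10000 — 1 stop higher (brighter).
Shutter speed: 1/50 → 1/60 → 1/80 → 1/100 → 1/125 → 1/160 → 1/200 → 1/250 → 1/320 — 2 2/3 stops shorter (darker).
Net change so far: 1 2/3 stops darker. Offset with the aperture: f/13 → f/11 → f/10 → f/9 → f/8 → f/7.1.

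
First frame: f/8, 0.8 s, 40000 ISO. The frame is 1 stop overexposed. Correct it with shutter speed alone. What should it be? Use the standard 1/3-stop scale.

0.4 s

Overexposed by 1 stop → need 1 stop darker.
Shutter speed: 0.8 → 0.6 → 0.5 → 0.4.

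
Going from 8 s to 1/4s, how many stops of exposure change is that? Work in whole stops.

8 → 4 → 2 → 1 → 1/2 → 1/4 — count the steps: 5 stops.

5 stops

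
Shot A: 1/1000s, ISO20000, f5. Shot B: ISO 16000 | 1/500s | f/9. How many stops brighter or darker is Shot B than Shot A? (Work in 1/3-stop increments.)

1 stop darker

Aperture: f/5 → f/5.6 → f/6.3 → f/7.1 → f/8 → f/9 — 1 2/3 stops narrower (darker).
Shutter speed: 1/1000 → 1/800 → 1/640 → 1/500 — 1 stop longer (brighter).
ISO: 20000 → 16000 — 1/3 stop lower (darker).
Net: −1 2/3 +1 −1/3 = −1 stop.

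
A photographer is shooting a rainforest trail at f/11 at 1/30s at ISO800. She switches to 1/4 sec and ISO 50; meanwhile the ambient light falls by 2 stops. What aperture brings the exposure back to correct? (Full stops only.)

Scene light: 2 stops darker.
Shutter speed: 1/30 → 1/15 → 1/8 → 1/4 — 3 stops longer (brighter).
ISO: 800 → 400 → 200 → 100 → 50 — 4 stops dropped (darker).
Net so far: 3 stops darker. Aperture: f/11 → f/8 → f/5.6 → f/4.

f/4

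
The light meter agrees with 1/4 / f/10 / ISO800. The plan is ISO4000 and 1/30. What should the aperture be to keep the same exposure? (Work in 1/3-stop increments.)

ISO: 800 → 1000 → 1250 → 1600 → 2000 → 2500 → 3200 → 4000 — 2 1/3 stops raised (brighter).
Shutter speed: 1/4 → 1/5 → 1/6 → 1/8 → 1/10 → 1/13 → 1/15 → 1/20 → 1/25 → 1/30 — 3 stops faster (darker).
Net change so far: 2/3 stop darker. Offset with the aperture: f/10 → f/9 → f/8.

f/8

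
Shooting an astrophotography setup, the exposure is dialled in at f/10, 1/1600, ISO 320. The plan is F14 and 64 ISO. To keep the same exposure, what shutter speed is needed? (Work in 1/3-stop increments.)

1/160s

Aperture: f/10 → f/11 → f/13 → f/14 — 1 stop stopped down (darker).
ISO: 320 → 250 → 200 → 160 → 125 → 100 → 80 → 64 — 2 1/3 stops lower (darker).
Net change so far: 3 1/3 stops darker. Offset with the shutter speed: 1/1600 → 1/1250 → 1/1000 → 1/800 → 1/640 → 1/500 → 1/400 → 1/320 → 1/250 → 1/200 → 1/160.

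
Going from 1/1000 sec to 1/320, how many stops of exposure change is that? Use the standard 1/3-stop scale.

1/1000 → 1/800 → 1/640 → 1/500 → 1/400 → 1/320 — count the steps: 5 third-stops = 1 2/3 stops.

1 2/3 stops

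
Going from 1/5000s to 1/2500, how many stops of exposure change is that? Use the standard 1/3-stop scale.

1 stop

1/5000 → 1/4000 → 1/3200 → 1/2500 — count the steps: 3 third-stops = 1 stop.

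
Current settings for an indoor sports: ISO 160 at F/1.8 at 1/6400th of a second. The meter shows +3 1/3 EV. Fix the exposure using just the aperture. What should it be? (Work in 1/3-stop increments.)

f/5.6

Overexposed by 3 1/3 stops → need 3 1/3 stops darker.
Aperture: f/1.8 → f/2 → f/2.2 → f/2.5 → f/2.8 → f/3.2 → f/3.5 → f/4 → f/4.5 → f/5 → f/5.6.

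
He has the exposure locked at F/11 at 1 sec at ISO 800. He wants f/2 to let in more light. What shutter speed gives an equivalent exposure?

Aperture: f/11 → f/8 → f/5.6 → f/4 → f/2.8 → f/2 — 5 stops wider (brighter).
Need 5 stops darker from the shutter speed: 1 → 1/2 → 1/4 → 1/8 → 1/15 → 1/30.

1/30s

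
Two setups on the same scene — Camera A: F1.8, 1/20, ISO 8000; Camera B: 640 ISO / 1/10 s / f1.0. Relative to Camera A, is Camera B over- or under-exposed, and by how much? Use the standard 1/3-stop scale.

Aperture: f/1.8 → f/1.6 → f/1.4 → f/1.2 → f/1.1 → f/1.0 — 1 2/3 stops wider (brighter).
Shutter speed: 1/20 → 1/15 → 1/13 → 1/10 — 1 stop slower (brighter).
ISO: 8000 → 6400 → 5000 → 4000 → 3200 → 2500 → 2000 → 1600 → 1250 → 1000 → 800 → 640 — 3 2/3 stops lower (darker).
Net: +1 2/3 +1 −3 2/3 = −1 stop.

1 stop darker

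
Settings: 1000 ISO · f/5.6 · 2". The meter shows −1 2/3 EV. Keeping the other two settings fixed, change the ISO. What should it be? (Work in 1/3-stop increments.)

ISO 3200

Underexposed by 1 2/3 stops → need 1 2/3 stops brighter.
ISO: 1000 → 1250 → 1600 → 2000 → 2500 → 3200.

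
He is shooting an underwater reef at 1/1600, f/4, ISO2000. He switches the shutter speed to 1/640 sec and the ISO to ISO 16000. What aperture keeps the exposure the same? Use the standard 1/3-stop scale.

f/18

Shutter speed: 1/1600 → 1/1250 → 1/1000 → 1/800 → 1/640 — 1 1/3 stops slower (brighter).
ISO: 2000 → 2500 → 3200 → 4000 → 5000 → 6400 → 8000 → 10000 → 12800 → 16000 — 3 stops higher (brighter).
Net change so far: 4 1/3 stops brighter. Offset with the aperture: f/4 → f/4.5 → f/5 → f/5.6 → f/6.3 → f/7.1 → f/8 → f/9 → f/10 → f/11 → f/13 → f/14 → f/16 → f/18.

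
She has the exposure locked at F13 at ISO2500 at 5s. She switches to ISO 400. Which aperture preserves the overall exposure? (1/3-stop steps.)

f/5

ISO: 2500 → 2000 → 1600 → 1250 → 1000 → 800 → 640 → 500 → 400 — 2 2/3 stops dropped (darker).
Need 2 2/3 stops brighter from the aperture: f/13 → f/11 → f/10 → f/9 → f/8 → f/7.1 → f/6.3 → f/5.6 → f/5.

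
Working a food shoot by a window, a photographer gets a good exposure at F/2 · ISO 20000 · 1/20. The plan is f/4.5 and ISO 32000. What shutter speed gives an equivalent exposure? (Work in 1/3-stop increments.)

1/6s

Aperture: f/2 → f/2.2 → f/2.5 → f/2.8 → f/3.2 → f/3.5 → f/4 → f/4.5 — 2 1/3 stops narrower (darker).
ISO: 20000 → 25600 → 32000 — 2/3 stop higher (brighter).
Net change so far: 1 2/3 stops darker. Offset with the shutter speed: 1/20 → 1/15 → 1/13 → 1/10 → 1/8 → 1/6.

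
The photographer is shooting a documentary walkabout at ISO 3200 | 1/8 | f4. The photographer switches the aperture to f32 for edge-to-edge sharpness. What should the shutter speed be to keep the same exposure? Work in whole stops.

8 s

Aperture: f/4 → f/5.6 → f/8 → f/11 → f/16 → f/22 → f/32 — 6 stops smaller aperture (darker).
Need 6 stops brighter from the shutter speed: 1/8 → 1/4 → 1/2 → 1 → 2 → 4 → 8.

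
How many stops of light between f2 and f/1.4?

1 stop

f/2 → f/1.4 — count the steps: 1 stop.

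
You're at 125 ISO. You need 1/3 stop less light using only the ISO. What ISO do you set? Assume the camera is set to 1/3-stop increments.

ISO: 125 → 100 — 1/3 stop dropped (darker).

ISO 100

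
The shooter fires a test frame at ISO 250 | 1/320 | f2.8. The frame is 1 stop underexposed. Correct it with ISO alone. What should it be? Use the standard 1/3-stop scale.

ISO 500

Underexposed by 1 stop → need 1 stop brighter.
ISO: 250 → 320 → 400 → 500.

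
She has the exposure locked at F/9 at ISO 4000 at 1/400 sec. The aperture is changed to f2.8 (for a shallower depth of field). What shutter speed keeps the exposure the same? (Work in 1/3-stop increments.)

1/4000s

Aperture: f/9 → f/8 → f/7.1 → f/6.3 → f/5.6 → f/5 → f/4.5 → f/4 → f/3.5 → f/3.2 → f/2.8 — 3 1/3 stops opened up (brighter).
Need 3 1/3 stops darker from the shutter speed: 1/400 → 1/500 → 1/640 → 1/800 → 1/1000 → 1/1250 → 1/1600 → 1/2000 → 1/2500 → 1/3200 → 1/4000.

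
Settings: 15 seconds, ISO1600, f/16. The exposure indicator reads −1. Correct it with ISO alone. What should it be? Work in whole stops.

ISO 3200

Underexposed by 1 stop → need 1 stop brighter.
ISO: 1600 → 3200.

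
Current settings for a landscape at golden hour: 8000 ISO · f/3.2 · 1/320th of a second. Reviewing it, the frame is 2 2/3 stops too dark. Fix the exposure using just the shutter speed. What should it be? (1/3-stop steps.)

1/50s

Underexposed by 2 2/3 stops → need 2 2/3 stops brighter.
Shutter speed: 1/320 → 1/250 → 1/200 → 1/160 → 1/125 → 1/100 → 1/80 → 1/60 → 1/50.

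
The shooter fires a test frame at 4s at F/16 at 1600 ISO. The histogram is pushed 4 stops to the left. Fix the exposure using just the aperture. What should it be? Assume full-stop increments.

Underexposed by 4 stops → need 4 stops brighter.
Aperture: f/16 → f/11 → f/8 → f/5.6 → f/4.

f/4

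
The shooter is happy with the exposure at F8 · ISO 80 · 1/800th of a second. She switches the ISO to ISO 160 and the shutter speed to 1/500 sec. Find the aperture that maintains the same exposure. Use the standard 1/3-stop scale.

ISO: 80 → 100 → 125 → 160 — 1 stop higher (brighter).
Shutter speed: 1/800 → 1/640 → 1/500 — 2/3 stop longer (brighter).
Net change so far: 1 2/3 stops brighter. Offset with the aperture: f/8 → f/9 → f/10 → f/11 → f/13 → f/14.

f/14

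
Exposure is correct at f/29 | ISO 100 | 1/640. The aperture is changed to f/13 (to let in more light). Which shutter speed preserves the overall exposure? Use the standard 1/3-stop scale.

1/3200s

Aperture: f/29 → f/25 → f/22 → f/20 → f/18 → f/16 → f/14 → f/13 — 2 1/3 stops opened up (brighter).
Need 2 1/3 stops darker from the shutter speed: 1/640 → 1/800 → 1/1000 → 1/1250 → 1/1600 → 1/2000 → 1/2500 → 1/3200.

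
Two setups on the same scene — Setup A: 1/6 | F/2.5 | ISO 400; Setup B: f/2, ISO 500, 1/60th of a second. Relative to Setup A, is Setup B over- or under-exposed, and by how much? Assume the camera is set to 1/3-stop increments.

2 1/3 stops darker

Aperture: f/2.5 → f/2.2 → f/2 — 2/3 stop opened up (brighter).
Shutter speed: 1/6 → 1/8 → 1/10 → 1/13 → 1/15 → 1/20 → 1/25 → 1/30 → 1/40 → 1/50 → 1/60 — 3 1/3 stops faster (darker).
ISO: 400 → 500 — 1/3 stop higher (brighter).
Net: +2/3 −3 1/3 +1/3 = −2 1/3 stops.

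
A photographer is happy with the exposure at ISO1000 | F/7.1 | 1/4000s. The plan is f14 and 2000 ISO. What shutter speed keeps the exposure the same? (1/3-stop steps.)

1/2000s

Aperture: f/7.1 → f/8 → f/9 → f/10 → f/11 → f/13 → f/14 — 2 stops narrower (darker).
ISO: 1000 → 1250 → 1600 → 2000 — 1 stop higher (brighter).
Net change so far: 1 stop darker. Offset with the shutter speed: 1/4000 → 1/3200 → 1/2500 → 1/2000.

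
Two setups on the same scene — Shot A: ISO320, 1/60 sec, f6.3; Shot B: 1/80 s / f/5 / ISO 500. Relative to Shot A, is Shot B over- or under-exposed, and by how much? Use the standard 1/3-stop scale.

1 stop brighter

Aperture: f/6.3 → f/5.6 → f/5 — 2/3 stop larger aperture (brighter).
Shutter speed: 1/60 → 1/80 — 1/3 stop faster (darker).
ISO: 320 → 400 → 500 — 2/3 stop raised (brighter).
Net: +2/3 −1/3 +2/3 = +1 stop.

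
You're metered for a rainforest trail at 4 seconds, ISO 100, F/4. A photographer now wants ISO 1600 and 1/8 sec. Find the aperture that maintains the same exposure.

ISO: 100 → 200 → 400 → 800 → 1600 — 4 stops higher (brighter).
Shutter speed: 4 → 2 → 1 → 1/2 → 1/4 → 1/8 — 5 stops shorter (darker).
Net change so far: 1 stop darker. Offset with the aperture: f/4 → f/2.8.

f/2.8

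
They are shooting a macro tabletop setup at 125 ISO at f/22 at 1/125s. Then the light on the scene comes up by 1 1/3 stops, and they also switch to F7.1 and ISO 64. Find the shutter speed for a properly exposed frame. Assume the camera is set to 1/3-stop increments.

Scene light: 1 1/3 stops brighter.
Aperture: f/22 → f/20 → f/18 → f/16 → f/14 → f/13 → f/11 → f/10 → f/9 → f/8 → f/7.1 — 3 1/3 stops larger aperture (brighter).
ISO: 125 → 100 → 80 → 64 — 1 stop dropped (darker).
Net so far: 3 2/3 stops brighter. Shutter speed: 1/125 → 1/160 → 1/200 → 1/250 → 1/320 → 1/400 → 1/500 → 1/640 → 1/800 → 1/1000 → 1/1250 → 1/1600.

1/1600s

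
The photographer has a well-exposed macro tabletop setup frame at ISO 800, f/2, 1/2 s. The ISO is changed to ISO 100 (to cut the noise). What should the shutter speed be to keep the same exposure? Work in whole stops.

ISO: 800 → 400 → 200 → 100 — 3 stops lower (darker).
Need 3 stops brighter from the shutter speed: 1/2 → 1 → 2 → 4.

4 s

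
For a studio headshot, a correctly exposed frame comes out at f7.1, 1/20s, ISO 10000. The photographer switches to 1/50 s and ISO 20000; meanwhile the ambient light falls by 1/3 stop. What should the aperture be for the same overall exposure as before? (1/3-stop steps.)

Scene light: 1/3 stop darker.
Shutter speed: 1/20 → 1/25 → 1/30 → 1/40 → 1/50 — 1 1/3 stops shorter (darker).
ISO: 10000 → 12800 → 16000 → 20000 — 1 stop higher (brighter).
Net so far: 2/3 stop darker. Aperture: f/7.1 → f/6.3 → f/5.6.

f/5.6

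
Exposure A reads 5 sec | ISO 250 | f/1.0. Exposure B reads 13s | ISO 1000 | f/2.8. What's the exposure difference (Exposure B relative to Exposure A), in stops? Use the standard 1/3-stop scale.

1/3 stop brighter

Aperture: f/1.0 → f/1.1 → f/1.2 → f/1.4 → f/1.6 → f/1.8 → f/2 → f/2.2 → f/2.5 → f/2.8 — 3 stops stopped down (darker).
Shutter speed: 5 → 6 → 8 → 10 → 13 — 1 1/3 stops longer (brighter).
ISO: 250 → 320 → 400 → 500 → 640 → 800 → 1000 — 2 stops raised (brighter).
Net: −3 +1 1/3 +2 = +1/3 stops.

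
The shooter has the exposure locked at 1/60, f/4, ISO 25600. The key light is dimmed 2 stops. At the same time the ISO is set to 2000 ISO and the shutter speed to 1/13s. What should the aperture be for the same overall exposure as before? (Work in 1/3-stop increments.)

f/1.2

Scene light: 2 stops darker.
ISO: 25600 → 20000 → 16000 → 12800 → 10000 → 8000 → 6400 → 5000 → 4000 → 3200 → 2500 → 2000 — 3 2/3 stops lower (darker).
Shutter speed: 1/60 → 1/50 → 1/40 → 1/30 → 1/25 → 1/20 → 1/15 → 1/13 — 2 1/3 stops longer (brighter).
Net so far: 3 1/3 stops darker. Aperture: f/4 → f/3.5 → f/3.2 → f/2.8 → f/2.5 → f/2.2 → f/2 → f/1.8 → f/1.6 → f/1.4 → f/1.2.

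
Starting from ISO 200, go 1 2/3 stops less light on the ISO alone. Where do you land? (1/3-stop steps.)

ISO: 200 → 160 → 125 → 100 → 80 → 64 — 1 2/3 stops dropped (darker).

ISO 64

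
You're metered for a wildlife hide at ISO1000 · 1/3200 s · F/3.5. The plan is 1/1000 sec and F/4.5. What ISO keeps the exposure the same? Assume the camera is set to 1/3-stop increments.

ISO 500

Shutter speed: 1/3200 → 1/2500 → 1/2000 → 1/1600 → 1/1250 → 1/1000 — 1 2/3 stops longer (brighter).
Aperture: f/3.5 → f/4 → f/4.5 — 2/3 stop narrower (darker).
Net change so far: 1 stop brighter. Offset with the ISO: 1000 → 800 → 640 → 500.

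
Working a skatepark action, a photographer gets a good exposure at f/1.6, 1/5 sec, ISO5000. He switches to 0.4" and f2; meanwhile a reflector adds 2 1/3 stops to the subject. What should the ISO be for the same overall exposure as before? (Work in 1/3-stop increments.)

Scene light: 2 1/3 stops brighter.
Shutter speed: 1/5 → 1/4 → 0.3 → 0.4 — 1 stop longer (brighter).
Aperture: f/1.6 → f/1.8 → f/2 — 2/3 stop stopped down (darker).
Net so far: 2 2/3 stops brighter. ISO: 5000 → 4000 → 3200 → 2500 → 2000 → 1600 → 1250 → 1000 → 800.

ISO 800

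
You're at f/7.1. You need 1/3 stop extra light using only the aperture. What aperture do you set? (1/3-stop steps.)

Aperture: f/7.1 → f/6.3 — 1/3 stop wider (brighter).

f/6.3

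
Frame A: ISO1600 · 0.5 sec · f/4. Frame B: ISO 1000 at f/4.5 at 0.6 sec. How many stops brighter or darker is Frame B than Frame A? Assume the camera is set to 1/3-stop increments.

2/3 stop darker

Aperture: f/4 → f/4.5 — 1/3 stop narrower (darker).
Shutter speed: 0.5 → 0.6 — 1/3 stop slower (brighter).
ISO: 1600 → 1250 → 1000 — 2/3 stop dropped (darker).
Net: −1/3 +1/3 −2/3 = −2/3 stops.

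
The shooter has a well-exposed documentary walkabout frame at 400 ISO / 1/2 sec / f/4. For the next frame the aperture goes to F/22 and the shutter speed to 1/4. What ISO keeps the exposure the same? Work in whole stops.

Aperture: f/4 → f/5.6 → f/8 → f/11 → f/16 → f/22 — 5 stops smaller aperture (darker).
Shutter speed: 1/2 → 1/4 — 1 stop faster (darker).
Net change so far: 6 stops darker. Offset with the ISO: 400 → 800 → 1600 → 3200 → 6400 → 12800 → 25600.

ISO 25600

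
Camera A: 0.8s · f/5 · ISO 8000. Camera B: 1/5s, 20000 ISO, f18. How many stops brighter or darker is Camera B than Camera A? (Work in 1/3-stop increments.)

4 1/3 stops darker

Aperture: f/5 → f/5.6 → f/6.3 → f/7.1 → f/8 → f/9 → f/10 → f/11 → f/13 → f/14 → f/16 → f/18 — 3 2/3 stops smaller aperture (darker).
Shutter speed: 0.8 → 0.6 → 0.5 → 0.4 → 0.3 → 1/4 → 1/5 — 2 stops faster (darker).
ISO: 8000 → 10000 → 12800 → 16000 → 20000 — 1 1/3 stops raised (brighter).
Net: −3 2/3 −2 +1 1/3 = −4 1/3 stops.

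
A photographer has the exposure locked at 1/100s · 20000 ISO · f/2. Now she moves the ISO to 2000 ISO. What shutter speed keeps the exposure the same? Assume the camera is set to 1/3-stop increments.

ISO: 20000 → 16000 → 12800 → 10000 → 8000 → 6400 → 5000 → 4000 → 3200 → 2500 → 2000 — 3 1/3 stops lower (darker).
Need 3 1/3 stops brighter from the shutter speed: 1/100 → 1/80 → 1/60 → 1/50 → 1/40 → 1/30 → 1/25 → 1/20 → 1/15 → 1/13 → 1/10.

1/10s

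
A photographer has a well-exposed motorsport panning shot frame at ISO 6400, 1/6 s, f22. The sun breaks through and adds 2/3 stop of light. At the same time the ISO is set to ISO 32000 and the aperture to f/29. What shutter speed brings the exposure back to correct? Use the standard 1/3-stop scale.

Scene light: 2/3 stop brighter.
ISO: 6400 → 8000 → 10000 → 12800 → 16000 → 20000 → 25600 → 32000 — 2 1/3 stops higher (brighter).
Aperture: f/22 → f/25 → f/29 — 2/3 stop stopped down (darker).
Net so far: 2 1/3 stops brighter. Shutter speed: 1/6 → 1/8 → 1/10 → 1/13 → 1/15 → 1/20 → 1/25 → 1/30.

1/30s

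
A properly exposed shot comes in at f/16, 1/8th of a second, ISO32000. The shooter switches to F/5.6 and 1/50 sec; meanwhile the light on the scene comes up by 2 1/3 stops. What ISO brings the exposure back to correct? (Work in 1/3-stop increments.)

ISO 5000

Scene light: 2 1/3 stops brighter.
Aperture: f/16 → f/14 → f/13 → f/11 → f/10 → f/9 → f/8 → f/7.1 → f/6.3 → f/5.6 — 3 stops larger aperture (brighter).
Shutter speed: 1/8 → 1/10 → 1/13 → 1/15 → 1/20 → 1/25 → 1/30 → 1/40 → 1/50 — 2 2/3 stops faster (darker).
Net so far: 2 2/3 stops brighter. ISO: 32000 → 25600 → 20000 → 16000 → 12800 → 10000 → 8000 → 6400 → 5000.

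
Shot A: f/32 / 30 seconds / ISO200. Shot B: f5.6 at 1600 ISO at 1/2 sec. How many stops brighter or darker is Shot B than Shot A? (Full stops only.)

Aperture: f/32 → f/22 → f/16 → f/11 → f/8 → f/5.6 — 5 stops larger aperture (brighter).
Shutter speed: 30 → 15 → 8 → 4 → 2 → 1 → 1/2 — 6 stops faster (darker).
ISO: 200 → 400 → 800 → 1600 — 3 stops higher (brighter).
Net: +5 −6 +3 = +2 stops.

2 stops brighter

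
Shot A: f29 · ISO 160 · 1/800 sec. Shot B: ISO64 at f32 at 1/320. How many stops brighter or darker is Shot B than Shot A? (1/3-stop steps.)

1/3 stop darker

Aperture: f/29 → f/32 — 1/3 stop stopped down (darker).
Shutter speed: 1/800 → 1/640 → 1/500 → 1/400 → 1/320 — 1 1/3 stops longer (brighter).
ISO: 160 → 125 → 100 → 80 → 64 — 1 1/3 stops lower (darker).
Net: −1/3 +1 1/3 −1 1/3 = −1/3 stops.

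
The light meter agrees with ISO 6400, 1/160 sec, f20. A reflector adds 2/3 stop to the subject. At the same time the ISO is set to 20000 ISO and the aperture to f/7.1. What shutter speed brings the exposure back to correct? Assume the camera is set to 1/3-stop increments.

1/6400s

Scene light: 2/3 stop brighter.
ISO: 6400 → 8000 → 10000 → 12800 → 16000 → 20000 — 1 2/3 stops higher (brighter).
Aperture: f/20 → f/18 → f/16 → f/14 → f/13 → f/11 → f/10 → f/9 → f/8 → f/7.1 — 3 stops larger aperture (brighter).
Net so far: 5 1/3 stops brighter. Shutter speed: 1/160 → 1/200 → 1/250 → 1/320 → 1/400 → 1/500 → 1/640 → 1/800 → 1/1000 → 1/1250 → 1/1600 → 1/2000 → 1/2500 → 1/3200 → 1/4000 → 1/5000 → 1/6400.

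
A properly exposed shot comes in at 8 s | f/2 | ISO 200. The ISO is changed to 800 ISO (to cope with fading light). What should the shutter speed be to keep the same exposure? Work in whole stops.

ISO: 200 → 400 → 800 — 2 stops raised (brighter).
Need 2 stops darker from the shutter speed: 8 → 4 → 2.

2 s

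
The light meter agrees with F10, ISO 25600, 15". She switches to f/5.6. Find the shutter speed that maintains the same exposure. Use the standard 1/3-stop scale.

5 s

Aperture: f/10 → f/9 → f/8 → f/7.1 → f/6.3 → f/5.6 — 1 2/3 stops larger aperture (brighter).
Need 1 2/3 stops darker from the shutter speed: 15 → 13 → 10 → 8 → 6 → 5.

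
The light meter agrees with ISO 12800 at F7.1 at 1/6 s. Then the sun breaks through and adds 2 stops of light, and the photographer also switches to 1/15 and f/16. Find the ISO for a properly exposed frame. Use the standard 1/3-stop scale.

Scene light: 2 stops brighter.
Shutter speed: 1/6 → 1/8 → 1/10 → 1/13 → 1/15 — 1 1/3 stops shorter (darker).
Aperture: f/7.1 → f/8 → f/9 → f/10 → f/11 → f/13 → f/14 → f/16 — 2 1/3 stops narrower (darker).
Net so far: 1 2/3 stops darker. ISO: 12800 → 16000 → 20000 → 25600 → 32000 → 40000.

ISO 40000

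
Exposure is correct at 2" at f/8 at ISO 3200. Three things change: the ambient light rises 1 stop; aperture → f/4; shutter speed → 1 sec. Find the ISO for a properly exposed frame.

Scene light: 1 stop brighter.
Aperture: f/8 → f/5.6 → f/4 — 2 stops wider (brighter).
Shutter speed: 2 → 1 — 1 stop shorter (darker).
Net so far: 2 stops brighter. ISO: 3200 → 1600 → 800.

ISO 800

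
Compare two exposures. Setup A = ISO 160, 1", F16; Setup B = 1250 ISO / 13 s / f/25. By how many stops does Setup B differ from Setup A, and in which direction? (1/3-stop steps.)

Aperture: f/16 → f/18 → f/20 → f/22 → f/25 — 1 1/3 stops stopped down (darker).
Shutter speed: 1 → 1.3 → 1.6 → 2 → 2.5 → 3.2 → 4 → 5 → 6 → 8 → 10 → 13 — 3 2/3 stops slower (brighter).
ISO: 160 → 200 → 250 → 320 → 400 → 500 → 640 → 800 → 1000 → 1250 — 3 stops higher (brighter).
Net: −1 1/3 +3 2/3 +3 = +5 1/3 stops.

5 1/3 stops brighter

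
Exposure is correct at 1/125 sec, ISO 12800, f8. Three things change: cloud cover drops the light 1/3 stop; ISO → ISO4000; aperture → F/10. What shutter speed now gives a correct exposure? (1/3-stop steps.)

Scene light: 1/3 stop darker.
ISO: 12800 → 10000 → 8000 → 6400 → 5000 → 4000 — 1 2/3 stops dropped (darker).
Aperture: f/8 → f/9 → f/10 — 2/3 stop stopped down (darker).
Net so far: 2 2/3 stops darker. Shutter speed: 1/125 → 1/100 → 1/80 → 1/60 → 1/50 → 1/40 → 1/30 → 1/25 → 1/20.

1/20s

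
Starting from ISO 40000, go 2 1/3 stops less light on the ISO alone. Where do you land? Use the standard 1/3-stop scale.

ISO: 40000 → 32000 → 25600 → 20000 → 16000 → 12800 → 10000 → 8000 — 2 1/3 stops dropped (darker).

ISO 8000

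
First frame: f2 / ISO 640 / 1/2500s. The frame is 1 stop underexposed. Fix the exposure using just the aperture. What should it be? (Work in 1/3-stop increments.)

f/1.4

Underexposed by 1 stop → need 1 stop brighter.
Aperture: f/2 → f/1.8 → f/1.6 → f/1.4.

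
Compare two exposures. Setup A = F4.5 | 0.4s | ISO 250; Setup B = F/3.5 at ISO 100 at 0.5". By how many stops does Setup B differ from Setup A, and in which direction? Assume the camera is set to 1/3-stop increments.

Aperture: f/4.5 → f/4 → f/3.5 — 2/3 stop wider (brighter).
Shutter speed: 0.4 → 0.5 — 1/3 stop longer (brighter).
ISO: 250 → 200 → 160 → 125 → 100 — 1 1/3 stops dropped (darker).
Net: +2/3 +1/3 −1 1/3 = −1/3 stops.

1/3 stop darker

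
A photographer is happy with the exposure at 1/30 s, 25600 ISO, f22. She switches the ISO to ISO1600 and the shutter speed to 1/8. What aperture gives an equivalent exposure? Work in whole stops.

f/11

ISO: 25600 → 12800 → 6400 → 3200 → 1600 — 4 stops lower (darker).
Shutter speed: 1/30 → 1/15 → 1/8 — 2 stops longer (brighter).
Net change so far: 2 stops darker. Offset with the aperture: f/22 → f/16 → f/11.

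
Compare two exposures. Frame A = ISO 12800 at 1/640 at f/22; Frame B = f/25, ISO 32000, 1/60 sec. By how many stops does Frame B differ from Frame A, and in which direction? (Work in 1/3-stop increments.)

Aperture: f/22 → f/25 — 1/3 stop narrower (darker).
Shutter speed: 1/640 → 1/500 → 1/400 → 1/320 → 1/250 → 1/200 → 1/160 → 1/125 → 1/100 → 1/80 → 1/60 — 3 1/3 stops slower (brighter).
ISO: 12800 → 16000 → 20000 → 25600 → 32000 — 1 1/3 stops higher (brighter).
Net: −1/3 +3 1/3 +1 1/3 = +4 1/3 stops.

4 1/3 stops brighter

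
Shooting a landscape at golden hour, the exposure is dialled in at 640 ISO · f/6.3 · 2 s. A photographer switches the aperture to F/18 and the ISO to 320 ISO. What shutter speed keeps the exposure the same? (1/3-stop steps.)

Aperture: f/6.3 → f/7.1 → f/8 → f/9 → f/10 → f/11 → f/13 → f/14 → f/16 → f/18 — 3 stops stopped down (darker).
ISO: 640 → 500 → 400 → 320 — 1 stop dropped (darker).
Net change so far: 4 stops darker. Offset with the shutter speed: 2 → 2.5 → 3.2 → 4 → 5 → 6 → 8 → 10 → 13 → 15 → 20 → 25 → 30.

30 s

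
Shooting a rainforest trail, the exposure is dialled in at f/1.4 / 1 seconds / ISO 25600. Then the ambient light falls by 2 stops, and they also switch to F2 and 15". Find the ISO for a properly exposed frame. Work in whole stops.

Scene light: 2 stops darker.
Aperture: f/1.4 → f/2 — 1 stop narrower (darker).
Shutter speed: 1 → 2 → 4 → 8 → 15 — 4 stops longer (brighter).
Net so far: 1 stop brighter. ISO: 25600 → 12800.

ISO 12800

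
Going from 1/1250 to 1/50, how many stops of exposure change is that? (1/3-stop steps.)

1/1250 → 1/1000 → 1/800 → 1/640 → 1/500 → 1/400 → 1/320 → 1/250 → 1/200 → 1/160 → 1/125 → 1/100 → 1/80 → 1/60 → 1/50 — count the steps: 14 third-stops = 4 2/3 stops.

4 2/3 stops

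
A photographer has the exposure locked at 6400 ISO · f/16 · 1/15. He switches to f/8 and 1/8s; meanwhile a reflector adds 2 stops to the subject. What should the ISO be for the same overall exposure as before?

Scene light: 2 stops brighter.
Aperture: f/16 → f/11 → f/8 — 2 stops opened up (brighter).
Shutter speed: 1/15 → 1/8 — 1 stop slower (brighter).
Net so far: 5 stops brighter. ISO: 6400 → 3200 → 1600 → 800 → 400 → 200.

ISO 200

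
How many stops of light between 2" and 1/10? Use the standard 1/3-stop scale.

4 1/3 stops

2 → 1.6 → 1.3 → 1 → 0.8 → 0.6 → 0.5 → 0.4 → 0.3 → 1/4 → 1/5 → 1/6 → 1/8 → 1/10 — count the steps: 13 third-stops = 4 1/3 stops.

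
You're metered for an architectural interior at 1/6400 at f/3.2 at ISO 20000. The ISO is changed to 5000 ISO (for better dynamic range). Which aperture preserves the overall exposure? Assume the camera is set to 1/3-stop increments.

f/1.6

ISO: 20000 → 16000 → 12800 → 10000 → 8000 → 6400 → 5000 — 2 stops dropped (darker).
Need 2 stops brighter from the aperture: f/3.2 → f/2.8 → f/2.5 → f/2.2 → f/2 → f/1.8 → f/1.6.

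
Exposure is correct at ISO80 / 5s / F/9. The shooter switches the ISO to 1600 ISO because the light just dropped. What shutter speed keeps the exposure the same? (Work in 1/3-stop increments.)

ISO: 80 → 100 → 125 → 160 → 200 → 250 → 320 → 400 → 500 → 640 → 800 → 1000 → 1250 → 1600 — 4 1/3 stops raised (brighter).
Need 4 1/3 stops darker from the shutter speed: 5 → 4 → 3.2 → 2.5 → 2 → 1.6 → 1.3 → 1 → 0.8 → 0.6 → 0.5 → 0.4 → 0.3 → 1/4.

1/4s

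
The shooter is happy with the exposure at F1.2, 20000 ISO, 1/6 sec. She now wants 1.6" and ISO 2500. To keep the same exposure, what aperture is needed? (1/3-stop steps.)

f/1.4

Shutter speed: 1/6 → 1/5 → 1/4 → 0.3 → 0.4 → 0.5 → 0.6 → 0.8 → 1 → 1.3 → 1.6 — 3 1/3 stops longer (brighter).
ISO: 20000 → 16000 → 12800 → 10000 → 8000 → 6400 → 5000 → 4000 → 3200 → 2500 — 3 stops lower (darker).
Net change so far: 1/3 stop brighter. Offset with the aperture: f/1.2 → f/1.4.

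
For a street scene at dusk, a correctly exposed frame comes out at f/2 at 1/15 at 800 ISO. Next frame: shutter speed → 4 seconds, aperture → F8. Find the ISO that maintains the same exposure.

Shutter speed: 1/15 → 1/8 → 1/4 → 1/2 → 1 → 2 → 4 — 6 stops slower (brighter).
Aperture: f/2 → f/2.8 → f/4 → f/5.6 → f/8 — 4 stops narrower (darker).
Net change so far: 2 stops brighter. Offset with the ISO: 800 → 400 → 200.

ISO 200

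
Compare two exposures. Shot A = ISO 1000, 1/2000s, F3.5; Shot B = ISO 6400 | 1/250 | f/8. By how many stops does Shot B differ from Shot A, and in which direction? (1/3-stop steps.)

Aperture: f/3.5 → f/4 → f/4.5 → f/5 → f/5.6 → f/6.3 → f/7.1 → f/8 — 2 1/3 stops smaller aperture (darker).
Shutter speed: 1/2000 → 1/1600 → 1/1250 → 1/1000 → 1/800 → 1/640 → 1/500 → 1/400 → 1/320 → 1/250 — 3 stops slower (brighter).
ISO: 1000 → 1250 → 1600 → 2000 → 2500 → 3200 → 4000 → 5000 → 6400 — 2 2/3 stops higher (brighter).
Net: −2 1/3 +3 +2 2/3 = +3 1/3 stops.

3 1/3 stops brighter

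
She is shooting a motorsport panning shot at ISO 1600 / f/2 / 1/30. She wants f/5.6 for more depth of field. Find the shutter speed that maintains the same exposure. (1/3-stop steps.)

1/4s

Aperture: f/2 → f/2.2 → f/2.5 → f/2.8 → f/3.2 → f/3.5 → f/4 → f/4.5 → f/5 → f/5.6 — 3 stops smaller aperture (darker).
Need 3 stops brighter from the shutter speed: 1/30 → 1/25 → 1/20 → 1/15 → 1/13 → 1/10 → 1/8 → 1/6 → 1/5 → 1/4.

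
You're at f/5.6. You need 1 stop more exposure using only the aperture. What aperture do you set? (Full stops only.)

Aperture: f/5.6 → f/4 — 1 stop opened up (brighter).

f/4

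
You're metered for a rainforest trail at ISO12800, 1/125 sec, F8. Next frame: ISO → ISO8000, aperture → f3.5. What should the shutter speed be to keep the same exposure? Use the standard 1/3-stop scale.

1/400s

ISO: 12800 → 10000 → 8000 — 2/3 stop dropped (darker).
Aperture: f/8 → f/7.1 → f/6.3 → f/5.6 → f/5 → f/4.5 → f/4 → f/3.5 — 2 1/3 stops opened up (brighter).
Net change so far: 1 2/3 stops brighter. Offset with the shutter speed: 1/125 → 1/160 → 1/200 → 1/250 → 1/320 → 1/400.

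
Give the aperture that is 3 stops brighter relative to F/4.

f/1.4

Aperture: f/4 → f/2.8 → f/2 → f/1.4 — 3 stops wider (brighter).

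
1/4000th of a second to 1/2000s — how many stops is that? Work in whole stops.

1 stop

1/4000 → 1/2000 — count the steps: 1 stop.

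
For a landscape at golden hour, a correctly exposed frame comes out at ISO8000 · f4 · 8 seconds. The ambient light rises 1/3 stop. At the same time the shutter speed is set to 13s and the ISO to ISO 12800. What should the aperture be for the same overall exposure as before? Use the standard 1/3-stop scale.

Scene light: 1/3 stop brighter.
Shutter speed: 8 → 10 → 13 — 2/3 stop slower (brighter).
ISO: 8000 → 10000 → 12800 — 2/3 stop higher (brighter).
Net so far: 1 2/3 stops brighter. Aperture: f/4 → f/4.5 → f/5 → f/5.6 → f/6.3 → f/7.1.

f/7.1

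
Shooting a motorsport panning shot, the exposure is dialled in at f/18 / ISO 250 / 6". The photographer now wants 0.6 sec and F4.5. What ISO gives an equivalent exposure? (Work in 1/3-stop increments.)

Shutter speed: 6 → 5 → 4 → 3.2 → 2.5 → 2 → 1.6 → 1.3 → 1 → 0.8 → 0.6 — 3 1/3 stops shorter (darker).
Aperture: f/18 → f/16 → f/14 → f/13 → f/11 → f/10 → f/9 → f/8 → f/7.1 → f/6.3 → f/5.6 → f/5 → f/4.5 — 4 stops opened up (brighter).
Net change so far: 2/3 stop brighter. Offset with the ISO: 250 → 200 → 160.

ISO 160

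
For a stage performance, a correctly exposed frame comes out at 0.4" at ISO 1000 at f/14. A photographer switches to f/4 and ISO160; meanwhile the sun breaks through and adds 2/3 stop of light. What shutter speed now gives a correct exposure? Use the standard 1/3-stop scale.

1/8s

Scene light: 2/3 stop brighter.
Aperture: f/14 → f/13 → f/11 → f/10 → f/9 → f/8 → f/7.1 → f/6.3 → f/5.6 → f/5 → f/4.5 → f/4 — 3 2/3 stops opened up (brighter).
ISO: 1000 → 800 → 640 → 500 → 400 → 320 → 250 → 200 → 160 — 2 2/3 stops lower (darker).
Net so far: 1 2/3 stops brighter. Shutter speed: 0.4 → 0.3 → 1/4 → 1/5 → 1/6 → 1/8.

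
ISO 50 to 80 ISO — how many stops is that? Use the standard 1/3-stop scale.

50 → 64 → 80 — count the steps: 2 third-stops = 2/3 stop.

2/3 stop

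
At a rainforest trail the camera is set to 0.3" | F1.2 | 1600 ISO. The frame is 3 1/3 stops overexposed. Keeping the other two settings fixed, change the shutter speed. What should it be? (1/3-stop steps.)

Overexposed by 3 1/3 stops → need 3 1/3 stops darker.
Shutter speed: 0.3 → 1/4 → 1/5 → 1/6 → 1/8 → 1/10 → 1/13 → 1/15 → 1/20 → 1/25 → 1/30.

1/30s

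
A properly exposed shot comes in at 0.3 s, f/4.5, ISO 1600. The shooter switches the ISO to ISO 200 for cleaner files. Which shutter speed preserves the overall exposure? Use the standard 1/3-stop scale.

ISO: 1600 → 1250 → 1000 → 800 → 640 → 500 → 400 → 320 → 250 → 200 — 3 stops lower (darker).
Need 3 stops brighter from the shutter speed: 0.3 → 0.4 → 0.5 → 0.6 → 0.8 → 1 → 1.3 → 1.6 → 2 → 2.5.

2.5 s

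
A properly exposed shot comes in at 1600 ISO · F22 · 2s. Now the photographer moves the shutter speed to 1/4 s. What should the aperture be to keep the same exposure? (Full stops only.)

f/8

Shutter speed: 2 → 1 → 1/2 → 1/4 — 3 stops shorter (darker).
Need 3 stops brighter from the aperture: f/22 → f/16 → f/11 → f/8.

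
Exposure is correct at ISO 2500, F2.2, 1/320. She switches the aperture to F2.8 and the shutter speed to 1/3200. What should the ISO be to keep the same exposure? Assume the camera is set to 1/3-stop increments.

Aperture: f/2.2 → f/2.5 → f/2.8 — 2/3 stop narrower (darker).
Shutter speed: 1/320 → 1/400 → 1/500 → 1/640 → 1/800 → 1/1000 → 1/1250 → 1/1600 → 1/2000 → 1/2500 → 1/3200 — 3 1/3 stops shorter (darker).
Net change so far: 4 stops darker. Offset with the ISO: 2500 → 3200 → 4000 → 5000 → 6400 → 8000 → 10000 → 12800 → 16000 → 20000 → 25600 → 32000 → 40000.

ISO 40000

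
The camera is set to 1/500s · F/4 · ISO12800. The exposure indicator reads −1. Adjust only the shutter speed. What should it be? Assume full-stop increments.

Underexposed by 1 stop → need 1 stop brighter.
Shutter speed: 1/500 → 1/250.

1/250s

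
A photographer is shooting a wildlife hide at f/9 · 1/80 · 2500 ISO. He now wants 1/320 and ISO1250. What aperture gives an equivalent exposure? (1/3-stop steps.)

f/3.2

Shutter speed: 1/80 → 1/100 → 1/125 → 1/160 → 1/200 → 1/250 → 1/320 — 2 stops shorter (darker).
ISO: 2500 → 2000 → 1600 → 1250 — 1 stop lower (darker).
Net change so far: 3 stops darker. Offset with the aperture: f/9 → f/8 → f/7.1 → f/6.3 → f/5.6 → f/5 → f/4.5 → f/4 → f/3.5 → f/3.2.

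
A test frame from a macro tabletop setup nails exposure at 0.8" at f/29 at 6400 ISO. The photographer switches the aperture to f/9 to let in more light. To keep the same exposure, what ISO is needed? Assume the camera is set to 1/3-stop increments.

ISO 640

Aperture: f/29 → f/25 → f/22 → f/20 → f/18 → f/16 → f/14 → f/13 → f/11 → f/10 → f/9 — 3 1/3 stops wider (brighter).
Need 3 1/3 stops darker from the ISO: 6400 → 5000 → 4000 → 3200 → 2500 → 2000 → 1600 → 1250 → 1000 → 800 → 640.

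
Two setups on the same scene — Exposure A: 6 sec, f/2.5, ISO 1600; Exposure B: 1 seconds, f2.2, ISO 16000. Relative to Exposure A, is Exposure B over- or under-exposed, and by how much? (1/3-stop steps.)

1 stop brighter

Aperture: f/2.5 → f/2.2 — 1/3 stop larger aperture (brighter).
Shutter speed: 6 → 5 → 4 → 3.2 → 2.5 → 2 → 1.6 → 1.3 → 1 — 2 2/3 stops faster (darker).
ISO: 1600 → 2000 → 2500 → 3200 → 4000 → 5000 → 6400 → 8000 → 10000 → 12800 → 16000 — 3 1/3 stops raised (brighter).
Net: +1/3 −2 2/3 +3 1/3 = +1 stop.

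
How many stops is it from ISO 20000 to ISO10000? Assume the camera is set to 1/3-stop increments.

1 stop

20000 → 16000 → 12800 → 10000 — count the steps: 3 third-stops = 1 stop.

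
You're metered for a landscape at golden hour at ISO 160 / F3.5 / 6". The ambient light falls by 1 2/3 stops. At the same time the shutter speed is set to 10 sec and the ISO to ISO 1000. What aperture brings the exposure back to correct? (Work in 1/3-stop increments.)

Scene light: 1 2/3 stops darker.
Shutter speed: 6 → 8 → 10 — 2/3 stop longer (brighter).
ISO: 160 → 200 → 250 → 320 → 400 → 500 → 640 → 800 → 1000 — 2 2/3 stops higher (brighter).
Net so far: 1 2/3 stops brighter. Aperture: f/3.5 → f/4 → f/4.5 → f/5 → f/5.6 → f/6.3.

f/6.3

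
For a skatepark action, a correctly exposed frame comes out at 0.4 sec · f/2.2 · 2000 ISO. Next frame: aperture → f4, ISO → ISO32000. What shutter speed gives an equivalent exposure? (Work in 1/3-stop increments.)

1/13s

Aperture: f/2.2 → f/2.5 → f/2.8 → f/3.2 → f/3.5 → f/4 — 1 2/3 stops narrower (darker).
ISO: 2000 → 2500 → 3200 → 4000 → 5000 → 6400 → 8000 → 10000 → 12800 → 16000 → 20000 → 25600 → 32000 — 4 stops raised (brighter).
Net change so far: 2 1/3 stops brighter. Offset with the shutter speed: 0.4 → 0.3 → 1/4 → 1/5 → 1/6 → 1/8 → 1/10 → 1/13.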